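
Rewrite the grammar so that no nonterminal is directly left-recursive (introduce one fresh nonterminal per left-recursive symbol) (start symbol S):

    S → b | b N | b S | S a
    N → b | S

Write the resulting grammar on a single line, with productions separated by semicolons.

S → b S' | b N S' | b S S'; N → b | S; S' → a S' | ε

Left recursion appears on S.
For S: α = {a}, β = {b, b N, b S}. Rewrite as S → β S' and S' → α S' | ε.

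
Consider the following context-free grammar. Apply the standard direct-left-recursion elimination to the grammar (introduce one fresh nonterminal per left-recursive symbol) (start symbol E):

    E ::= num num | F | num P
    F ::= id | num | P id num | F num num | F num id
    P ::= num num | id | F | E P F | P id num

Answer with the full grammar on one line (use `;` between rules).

E ::= num num | F | num P; F ::= id F' | num F' | P id num F'; P ::= num num P' | id P' | F P' | E P F P'; F' ::= num num F' | num id F' | eps; P' ::= id num P' | eps

F, P are directly left-recursive.
For F: α = {num num, num id}, β = {id, num, P id num}. Rewrite as F → β F' and F' → α F' | ε.
For P: α = {id num}, β = {num num, id, F, E P F}. Rewrite as P → β P' and P' → α P' | ε.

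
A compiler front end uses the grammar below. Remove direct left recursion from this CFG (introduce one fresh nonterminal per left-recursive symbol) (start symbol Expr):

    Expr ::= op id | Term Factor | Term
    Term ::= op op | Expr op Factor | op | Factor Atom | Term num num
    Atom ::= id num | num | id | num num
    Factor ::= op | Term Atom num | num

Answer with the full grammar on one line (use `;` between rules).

Expr ::= op id | Term Factor | Term; Term ::= op op Term1 | Expr op Factor Term1 | op Term1 | Factor Atom Term1; Atom ::= id num | num | id | num num; Factor ::= op | Term Atom num | num; Term1 ::= num num Term1 | ε

Left recursion appears on Term.
For Term: α = {num num}, β = {op op, Expr op Factor, op, Factor Atom}. Rewrite as Term → β Term1 and Term1 → α Term1 | ε.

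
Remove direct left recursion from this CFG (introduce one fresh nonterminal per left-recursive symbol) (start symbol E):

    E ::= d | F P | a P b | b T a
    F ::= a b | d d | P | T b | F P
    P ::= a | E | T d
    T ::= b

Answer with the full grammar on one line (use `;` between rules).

F is directly left-recursive.
For F: α = {P}, β = {a b, d d, P, T b}. Rewrite as F → β F' and F' → α F' | ε.

E ::= d | F P | a P b | b T a; F ::= a b F' | d d F' | P F' | T b F'; P ::= a | E | T d; T ::= b; F' ::= P F' | ε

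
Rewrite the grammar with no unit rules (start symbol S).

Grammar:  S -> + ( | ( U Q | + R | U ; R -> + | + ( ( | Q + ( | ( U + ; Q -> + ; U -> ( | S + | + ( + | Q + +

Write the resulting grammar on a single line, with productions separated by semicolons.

S -> ( | S + | + ( + | Q + + | + ( | ( U Q | + R; R -> + | + ( ( | Q + ( | ( U +; Q -> +; U -> ( | S + | + ( + | Q + +

Unit pairs: S ⇒* {U}.
For every A with A ⇒* B via unit rules, add B's non-unit alternatives to A; then delete every rule of the form X → Y.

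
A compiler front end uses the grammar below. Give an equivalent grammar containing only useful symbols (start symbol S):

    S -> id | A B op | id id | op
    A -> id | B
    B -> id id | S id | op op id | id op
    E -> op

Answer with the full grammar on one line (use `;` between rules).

Generating nonterminals: {A, B, E, S}.
Reachable from S after that: {A, B, S}.
Removed useless symbols: {E} and every production mentioning them.

S -> id | A B op | id id | op; A -> id | B; B -> id id | S id | op op id | id op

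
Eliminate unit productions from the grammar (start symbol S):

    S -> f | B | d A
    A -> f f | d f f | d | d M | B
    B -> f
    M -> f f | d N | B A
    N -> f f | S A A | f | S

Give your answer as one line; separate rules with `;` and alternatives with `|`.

S -> f | d A; A -> f | f f | d f f | d | d M; B -> f; M -> f f | d N | B A; N -> f | d A | f f | S A A

Unit pairs: A ⇒* {B}; N ⇒* {B, S}; S ⇒* {B}.
For each unit pair (A, B), copy every non-unit production of B to A, then drop all unit productions.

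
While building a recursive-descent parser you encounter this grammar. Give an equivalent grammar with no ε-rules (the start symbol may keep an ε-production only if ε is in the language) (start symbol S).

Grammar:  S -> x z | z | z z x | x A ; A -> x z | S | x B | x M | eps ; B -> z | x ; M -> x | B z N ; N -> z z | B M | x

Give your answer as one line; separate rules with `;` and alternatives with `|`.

S -> x z | z | z z x | x A | x; A -> x z | S | x B | x M; B -> z | x; M -> x | B z N; N -> z z | B M | x

Nullable set = {A}.
ε ∉ L(G), so no ε-production is kept.
For each production, add variants omitting each subset of nullable occurrences: S → x A gives x A | x.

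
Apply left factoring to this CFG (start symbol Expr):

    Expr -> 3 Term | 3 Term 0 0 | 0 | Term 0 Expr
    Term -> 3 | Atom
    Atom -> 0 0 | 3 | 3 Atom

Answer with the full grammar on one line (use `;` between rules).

Expr has alternatives sharing prefix '3 Term': factor to Expr → 3 Term Expr1 with Expr1 → ε | 0 0.
Atom has alternatives sharing prefix '3': factor to Atom → 3 Atom1 with Atom1 → ε | Atom.

Expr -> 0 | Term 0 Expr | 3 Term Expr1; Term -> 3 | Atom; Atom -> 0 0 | 3 Atom1; Expr1 -> ε | 0 0; Atom1 -> ε | Atom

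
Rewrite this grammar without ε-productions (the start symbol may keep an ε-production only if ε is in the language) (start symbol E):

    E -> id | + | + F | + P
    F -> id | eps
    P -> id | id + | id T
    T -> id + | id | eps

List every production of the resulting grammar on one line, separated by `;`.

E -> id | + | + F | + P; F -> id; P -> id | id + | id T; T -> id + | id

Nullable set = {F, T}.
ε ∉ L(G), so no ε-production is kept.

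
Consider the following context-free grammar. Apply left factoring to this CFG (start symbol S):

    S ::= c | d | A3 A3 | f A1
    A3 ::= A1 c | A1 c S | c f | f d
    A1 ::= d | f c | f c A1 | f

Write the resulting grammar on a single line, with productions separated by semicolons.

A3 has alternatives sharing prefix 'A1 c': factor to A3 → A1 c A3' with A3' → ε | S.
A1 has alternatives sharing prefix 'f': factor to A1 → f A1' with A1' → c | c A1 | ε.
A1' has alternatives sharing prefix 'c': factor to A1' → c A1'' with A1'' → ε | A1.

S ::= c | d | A3 A3 | f A1; A3 ::= c f | f d | A1 c A3'; A1 ::= d | f A1'; A3' ::= ε | S; A1' ::= ε | c A1''; A1'' ::= ε | A1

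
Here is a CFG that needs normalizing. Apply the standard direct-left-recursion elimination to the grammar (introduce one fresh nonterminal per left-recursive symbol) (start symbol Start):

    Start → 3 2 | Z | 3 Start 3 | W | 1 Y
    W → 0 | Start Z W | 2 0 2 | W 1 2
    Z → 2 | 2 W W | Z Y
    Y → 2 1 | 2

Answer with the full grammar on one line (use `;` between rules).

Start → 3 2 | Z | 3 Start 3 | W | 1 Y; W → 0 W1 | Start Z W W1 | 2 0 2 W1; Z → 2 Z1 | 2 W W Z1; Y → 2 1 | 2; W1 → 1 2 W1 | ε; Z1 → Y Z1 | ε

Left recursion appears on W, Z.
For W: α = {1 2}, β = {0, Start Z W, 2 0 2}. Rewrite as W → β W1 and W1 → α W1 | ε.
For Z: α = {Y}, β = {2, 2 W W}. Rewrite as Z → β Z1 and Z1 → α Z1 | ε.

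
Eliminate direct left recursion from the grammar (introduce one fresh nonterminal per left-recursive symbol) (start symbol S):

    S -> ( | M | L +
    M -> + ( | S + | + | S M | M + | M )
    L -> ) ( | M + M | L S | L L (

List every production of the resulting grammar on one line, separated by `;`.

S -> ( | M | L +; M -> + ( M' | S + M' | + M' | S M M'; L -> ) ( L' | M + M L'; M' -> + M' | ) M' | ε; L' -> S L' | L ( L' | ε

Directly left-recursive nonterminals: M, L.
For M: α = {+, )}, β = {+ (, S +, +, S M}. Rewrite as M → β M' and M' → α M' | ε.
For L: α = {S, L (}, β = {) (, M + M}. Rewrite as L → β L' and L' → α L' | ε.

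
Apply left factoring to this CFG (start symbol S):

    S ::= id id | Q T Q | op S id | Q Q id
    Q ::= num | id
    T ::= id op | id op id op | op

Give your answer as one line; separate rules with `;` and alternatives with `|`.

S has alternatives sharing prefix 'Q': factor to S → Q S' with S' → T Q | Q id.
T has alternatives sharing prefix 'id op': factor to T → id op T' with T' → ε | id op.

S ::= id id | op S id | Q S'; Q ::= num | id; T ::= op | id op T'; S' ::= T Q | Q id; T' ::= epsilon | id op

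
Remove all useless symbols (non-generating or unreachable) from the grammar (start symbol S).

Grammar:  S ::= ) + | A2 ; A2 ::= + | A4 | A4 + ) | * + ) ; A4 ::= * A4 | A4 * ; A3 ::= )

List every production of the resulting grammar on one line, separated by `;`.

S ::= ) + | A2; A2 ::= + | * + )

Generating nonterminals: {A2, A3, S}.
Reachable from S after that: {A2, S}.
Removed useless symbols: {A3, A4} and every production mentioning them.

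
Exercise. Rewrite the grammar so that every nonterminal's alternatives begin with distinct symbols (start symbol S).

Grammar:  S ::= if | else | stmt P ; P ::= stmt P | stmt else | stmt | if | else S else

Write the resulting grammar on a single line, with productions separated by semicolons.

P has alternatives sharing prefix 'stmt': factor to P → stmt P' with P' → P | else | ε.

S ::= if | else | stmt P; P ::= if | else S else | stmt P'; P' ::= P | else | epsilon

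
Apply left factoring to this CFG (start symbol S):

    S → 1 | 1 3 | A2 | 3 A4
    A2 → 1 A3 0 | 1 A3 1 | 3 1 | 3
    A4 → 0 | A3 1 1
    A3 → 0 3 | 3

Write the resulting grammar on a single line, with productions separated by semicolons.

S has alternatives sharing prefix '1': factor to S → 1 S' with S' → ε | 3.
A2 has alternatives sharing prefix '1 A3': factor to A2 → 1 A3 A2' with A2' → 0 | 1.
A2 has alternatives sharing prefix '3': factor to A2 → 3 A2'' with A2'' → 1 | ε.

S → A2 | 3 A4 | 1 S'; A2 → 1 A3 A2' | 3 A2''; A4 → 0 | A3 1 1; A3 → 0 3 | 3; S' → ε | 3; A2' → 0 | 1; A2'' → 1 | ε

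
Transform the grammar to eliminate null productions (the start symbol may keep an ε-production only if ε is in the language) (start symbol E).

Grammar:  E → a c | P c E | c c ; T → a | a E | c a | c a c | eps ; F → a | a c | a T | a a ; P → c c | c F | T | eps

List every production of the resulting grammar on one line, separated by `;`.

E → a c | P c E | c E | c c; T → a | a E | c a | c a c; F → a | a c | a T | a a; P → c c | c F | T

The nullable symbols are {P, T}.
ε ∉ L(G), so no ε-production is kept.
For each production, add variants omitting each subset of nullable occurrences: E → P c E gives P c E | c E.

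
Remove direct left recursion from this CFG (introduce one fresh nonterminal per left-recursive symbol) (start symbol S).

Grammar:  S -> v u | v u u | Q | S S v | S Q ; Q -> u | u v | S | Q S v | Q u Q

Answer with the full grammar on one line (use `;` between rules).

Directly left-recursive nonterminals: S, Q.
For S: α = {S v, Q}, β = {v u, v u u, Q}. Rewrite as S → β S' and S' → α S' | ε.
For Q: α = {S v, u Q}, β = {u, u v, S}. Rewrite as Q → β Q' and Q' → α Q' | ε.

S -> v u S' | v u u S' | Q S'; Q -> u Q' | u v Q' | S Q'; S' -> S v S' | Q S' | ε; Q' -> S v Q' | u Q Q' | ε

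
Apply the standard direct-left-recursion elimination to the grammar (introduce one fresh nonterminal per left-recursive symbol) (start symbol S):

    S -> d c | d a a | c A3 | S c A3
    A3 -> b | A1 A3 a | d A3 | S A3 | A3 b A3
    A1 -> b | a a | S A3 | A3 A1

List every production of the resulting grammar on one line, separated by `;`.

Directly left-recursive nonterminals: S, A3.
For S: α = {c A3}, β = {d c, d a a, c A3}. Rewrite as S → β S' and S' → α S' | ε.
For A3: α = {b A3}, β = {b, A1 A3 a, d A3, S A3}. Rewrite as A3 → β A3' and A3' → α A3' | ε.

S -> d c S' | d a a S' | c A3 S'; A3 -> b A3' | A1 A3 a A3' | d A3 A3' | S A3 A3'; A1 -> b | a a | S A3 | A3 A1; S' -> c A3 S' | ε; A3' -> b A3 A3' | ε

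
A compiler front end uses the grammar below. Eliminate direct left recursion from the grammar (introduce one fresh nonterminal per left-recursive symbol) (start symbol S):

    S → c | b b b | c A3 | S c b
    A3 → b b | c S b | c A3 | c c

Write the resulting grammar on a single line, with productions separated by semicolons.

S → c S' | b b b S' | c A3 S'; A3 → b b | c S b | c A3 | c c; S' → c b S' | epsilon

Left recursion appears on S.
For S: α = {c b}, β = {c, b b b, c A3}. Rewrite as S → β S' and S' → α S' | ε.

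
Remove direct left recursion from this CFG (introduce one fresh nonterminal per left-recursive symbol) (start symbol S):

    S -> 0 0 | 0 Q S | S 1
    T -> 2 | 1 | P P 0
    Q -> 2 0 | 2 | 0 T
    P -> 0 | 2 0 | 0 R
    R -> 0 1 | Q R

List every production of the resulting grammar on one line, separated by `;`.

Directly left-recursive nonterminal: S.
For S: α = {1}, β = {0 0, 0 Q S}. Rewrite as S → β S' and S' → α S' | ε.

S -> 0 0 S' | 0 Q S S'; T -> 2 | 1 | P P 0; Q -> 2 0 | 2 | 0 T; P -> 0 | 2 0 | 0 R; R -> 0 1 | Q R; S' -> 1 S' | ε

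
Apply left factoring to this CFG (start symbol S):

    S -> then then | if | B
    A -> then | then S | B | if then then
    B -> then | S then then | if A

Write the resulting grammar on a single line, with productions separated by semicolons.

A has alternatives sharing prefix 'then': factor to A → then A' with A' → ε | S.

S -> then then | if | B; A -> B | if then then | then A'; B -> then | S then then | if A; A' -> ε | S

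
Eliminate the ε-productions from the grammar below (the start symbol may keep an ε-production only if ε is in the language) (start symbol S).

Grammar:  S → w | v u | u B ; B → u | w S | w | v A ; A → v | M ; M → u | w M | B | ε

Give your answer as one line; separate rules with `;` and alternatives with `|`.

Nullable set = {A, M}.
ε ∉ L(G), so no ε-production is kept.
For each production, add variants omitting each subset of nullable occurrences: B → v A gives v A | v. M → w M gives w M | w.

S → w | v u | u B; B → u | w S | w | v A | v; A → v | M; M → u | w M | w | B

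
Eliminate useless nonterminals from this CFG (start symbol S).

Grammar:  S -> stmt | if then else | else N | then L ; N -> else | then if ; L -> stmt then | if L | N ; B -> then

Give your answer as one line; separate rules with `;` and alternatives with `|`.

Generating nonterminals: {B, L, N, S}.
Reachable from S after that: {L, N, S}.
Removed useless symbols: {B} and every production mentioning them.

S -> stmt | if then else | else N | then L; N -> else | then if; L -> stmt then | if L | N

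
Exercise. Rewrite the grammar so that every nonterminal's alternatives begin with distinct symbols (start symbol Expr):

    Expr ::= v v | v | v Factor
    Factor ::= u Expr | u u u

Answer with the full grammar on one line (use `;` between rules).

Expr ::= v Expr1; Factor ::= u Factor1; Expr1 ::= v | ε | Factor; Factor1 ::= Expr | u u

Expr has alternatives sharing prefix 'v': factor to Expr → v Expr1 with Expr1 → v | ε | Factor.
Factor has alternatives sharing prefix 'u': factor to Factor → u Factor1 with Factor1 → Expr | u u.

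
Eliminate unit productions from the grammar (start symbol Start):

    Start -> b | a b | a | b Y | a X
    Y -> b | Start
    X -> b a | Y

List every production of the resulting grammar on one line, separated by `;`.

Unit pairs: X ⇒* {Start, Y}; Y ⇒* {Start}.
Replace each nonterminal's rules with the union of the non-unit rules of every nonterminal it unit-derives.

Start -> b | a b | a | b Y | a X; Y -> b | a b | a | b Y | a X; X -> b | a b | a | b Y | a X | b a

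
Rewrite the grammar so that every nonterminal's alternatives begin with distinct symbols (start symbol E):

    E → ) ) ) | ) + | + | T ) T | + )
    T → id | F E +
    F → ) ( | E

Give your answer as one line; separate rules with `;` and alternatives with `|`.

E has alternatives sharing prefix ')': factor to E → ) E' with E' → ) ) | +.
E has alternatives sharing prefix '+': factor to E → + E'' with E'' → ε | ).

E → T ) T | ) E' | + E''; T → id | F E +; F → ) ( | E; E' → ) ) | +; E'' → ε | )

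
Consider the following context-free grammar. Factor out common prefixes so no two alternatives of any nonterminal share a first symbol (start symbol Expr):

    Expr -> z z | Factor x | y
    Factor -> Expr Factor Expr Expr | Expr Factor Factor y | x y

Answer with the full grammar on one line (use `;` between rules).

Factor has alternatives sharing prefix 'Expr Factor': factor to Factor → Expr Factor Factor1 with Factor1 → Expr Expr | Factor y.

Expr -> z z | Factor x | y; Factor -> x y | Expr Factor Factor1; Factor1 -> Expr Expr | Factor y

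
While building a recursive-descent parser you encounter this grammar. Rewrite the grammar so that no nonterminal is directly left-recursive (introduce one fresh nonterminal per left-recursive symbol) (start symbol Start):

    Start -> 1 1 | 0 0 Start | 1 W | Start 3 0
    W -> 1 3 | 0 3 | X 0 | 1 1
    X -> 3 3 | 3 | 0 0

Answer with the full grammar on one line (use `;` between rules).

Start -> 1 1 Start1 | 0 0 Start Start1 | 1 W Start1; W -> 1 3 | 0 3 | X 0 | 1 1; X -> 3 3 | 3 | 0 0; Start1 -> 3 0 Start1 | ε

Directly left-recursive nonterminal: Start.
For Start: α = {3 0}, β = {1 1, 0 0 Start, 1 W}. Rewrite as Start → β Start1 and Start1 → α Start1 | ε.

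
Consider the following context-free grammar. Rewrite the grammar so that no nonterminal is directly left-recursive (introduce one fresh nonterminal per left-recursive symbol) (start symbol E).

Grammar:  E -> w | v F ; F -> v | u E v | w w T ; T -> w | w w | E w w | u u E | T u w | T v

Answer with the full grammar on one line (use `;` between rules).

E -> w | v F; F -> v | u E v | w w T; T -> w T' | w w T' | E w w T' | u u E T'; T' -> u w T' | v T' | ε

Left recursion appears on T.
For T: α = {u w, v}, β = {w, w w, E w w, u u E}. Rewrite as T → β T' and T' → α T' | ε.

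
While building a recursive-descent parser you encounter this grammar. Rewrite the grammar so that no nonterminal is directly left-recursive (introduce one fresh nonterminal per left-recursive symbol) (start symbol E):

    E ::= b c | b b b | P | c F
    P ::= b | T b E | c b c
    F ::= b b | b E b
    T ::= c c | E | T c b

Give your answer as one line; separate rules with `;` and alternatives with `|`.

E ::= b c | b b b | P | c F; P ::= b | T b E | c b c; F ::= b b | b E b; T ::= c c T' | E T'; T' ::= c b T' | eps

Directly left-recursive nonterminal: T.
For T: α = {c b}, β = {c c, E}. Rewrite as T → β T' and T' → α T' | ε.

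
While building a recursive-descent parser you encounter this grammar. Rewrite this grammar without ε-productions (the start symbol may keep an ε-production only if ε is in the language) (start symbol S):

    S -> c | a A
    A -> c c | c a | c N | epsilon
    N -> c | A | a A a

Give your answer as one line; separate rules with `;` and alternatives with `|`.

Nullable set = {A, N}.
ε ∉ L(G), so no ε-production is kept.
Add the nullable-subset variants: S → a A gives a A | a. A → c N gives c N | c. N → a A a gives a A a | a a.

S -> c | a A | a; A -> c c | c a | c N | c; N -> c | A | a A a | a a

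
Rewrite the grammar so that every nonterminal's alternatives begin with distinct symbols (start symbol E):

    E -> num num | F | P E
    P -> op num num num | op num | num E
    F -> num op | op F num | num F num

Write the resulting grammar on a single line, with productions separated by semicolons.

P has alternatives sharing prefix 'op num': factor to P → op num P' with P' → num num | ε.
F has alternatives sharing prefix 'num': factor to F → num F' with F' → op | F num.

E -> num num | F | P E; P -> num E | op num P'; F -> op F num | num F'; P' -> num num | ε; F' -> op | F num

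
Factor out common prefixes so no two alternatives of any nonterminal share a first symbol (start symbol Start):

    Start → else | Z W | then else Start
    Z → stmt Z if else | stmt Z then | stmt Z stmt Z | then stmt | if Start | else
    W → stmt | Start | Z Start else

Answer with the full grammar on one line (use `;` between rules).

Z has alternatives sharing prefix 'stmt Z': factor to Z → stmt Z Z1 with Z1 → if else | then | stmt Z.

Start → else | Z W | then else Start; Z → then stmt | if Start | else | stmt Z Z1; W → stmt | Start | Z Start else; Z1 → if else | then | stmt Z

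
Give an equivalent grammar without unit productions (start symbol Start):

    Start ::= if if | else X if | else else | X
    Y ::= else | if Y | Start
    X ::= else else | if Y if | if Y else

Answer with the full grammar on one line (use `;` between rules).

Start ::= if if | else X if | else else | if Y if | if Y else; Y ::= if if | else X if | else else | if Y if | if Y else | else | if Y; X ::= else else | if Y if | if Y else

Unit pairs: Start ⇒* {X}; Y ⇒* {Start, X}.
For every A with A ⇒* B via unit rules, add B's non-unit alternatives to A; then delete every rule of the form X → Y.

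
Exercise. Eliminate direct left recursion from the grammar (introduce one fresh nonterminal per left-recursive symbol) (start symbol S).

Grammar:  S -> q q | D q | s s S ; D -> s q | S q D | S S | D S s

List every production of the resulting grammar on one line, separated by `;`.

S -> q q | D q | s s S; D -> s q D' | S q D D' | S S D'; D' -> S s D' | epsilon

D is directly left-recursive.
For D: α = {S s}, β = {s q, S q D, S S}. Rewrite as D → β D' and D' → α D' | ε.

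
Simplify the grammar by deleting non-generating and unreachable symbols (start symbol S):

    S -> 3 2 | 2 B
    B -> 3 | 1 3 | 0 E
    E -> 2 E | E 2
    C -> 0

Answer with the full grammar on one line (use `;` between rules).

S -> 3 2 | 2 B; B -> 3 | 1 3

Generating nonterminals: {B, C, S}.
Reachable from S after that: {B, S}.
Removed useless symbols: {C, E} and every production mentioning them.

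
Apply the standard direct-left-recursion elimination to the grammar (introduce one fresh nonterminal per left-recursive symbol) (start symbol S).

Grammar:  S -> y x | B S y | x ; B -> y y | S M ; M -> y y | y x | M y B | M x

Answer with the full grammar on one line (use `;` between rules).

Directly left-recursive nonterminal: M.
For M: α = {y B, x}, β = {y y, y x}. Rewrite as M → β M' and M' → α M' | ε.

S -> y x | B S y | x; B -> y y | S M; M -> y y M' | y x M'; M' -> y B M' | x M' | ε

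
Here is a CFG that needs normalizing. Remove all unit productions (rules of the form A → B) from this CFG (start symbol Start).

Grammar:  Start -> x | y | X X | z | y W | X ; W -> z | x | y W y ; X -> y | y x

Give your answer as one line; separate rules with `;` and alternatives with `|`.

Start -> x | y | X X | z | y W | y x; W -> z | x | y W y; X -> y | y x

Unit pairs: Start ⇒* {X}.
For every A with A ⇒* B via unit rules, add B's non-unit alternatives to A; then delete every rule of the form X → Y.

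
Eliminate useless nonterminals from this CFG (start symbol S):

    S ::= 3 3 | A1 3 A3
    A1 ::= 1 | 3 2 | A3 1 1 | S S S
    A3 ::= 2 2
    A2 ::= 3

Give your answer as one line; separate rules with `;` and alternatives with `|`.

S ::= 3 3 | A1 3 A3; A1 ::= 1 | 3 2 | A3 1 1 | S S S; A3 ::= 2 2

Generating nonterminals: {A1, A2, A3, S}.
Reachable from S after that: {A1, A3, S}.
Removed useless symbols: {A2} and every production mentioning them.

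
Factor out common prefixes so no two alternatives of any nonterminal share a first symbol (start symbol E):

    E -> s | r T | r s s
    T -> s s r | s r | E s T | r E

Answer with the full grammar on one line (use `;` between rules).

E -> s | r E'; T -> E s T | r E | s T'; E' -> T | s s; T' -> s r | r

E has alternatives sharing prefix 'r': factor to E → r E' with E' → T | s s.
T has alternatives sharing prefix 's': factor to T → s T' with T' → s r | r.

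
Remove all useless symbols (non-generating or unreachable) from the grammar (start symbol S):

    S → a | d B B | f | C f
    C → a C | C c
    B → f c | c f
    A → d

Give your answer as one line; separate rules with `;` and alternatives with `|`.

Generating nonterminals: {A, B, S}.
Reachable from S after that: {B, S}.
Removed useless symbols: {A, C} and every production mentioning them.

S → a | d B B | f; B → f c | c f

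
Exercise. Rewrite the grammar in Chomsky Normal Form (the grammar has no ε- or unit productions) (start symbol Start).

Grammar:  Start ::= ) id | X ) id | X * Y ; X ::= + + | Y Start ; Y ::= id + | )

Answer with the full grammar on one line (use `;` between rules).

Introduce a nonterminal for each terminal appearing in a rule of length ≥ 2: X1 → ), X2 → id, X3 → *, X4 → +.
Binarize each right-hand side of length ≥ 3 by chaining fresh nonterminals (Y1, Y2, …): affected rules were Start → X X1 X2; Start → X X3 Y.

Start ::= X1 X2 | X Y1 | X Y2; X ::= X4 X4 | Y Start; Y ::= X2 X4 | ); X1 ::= ); X2 ::= id; X3 ::= *; X4 ::= +; Y1 ::= X1 X2; Y2 ::= X3 Y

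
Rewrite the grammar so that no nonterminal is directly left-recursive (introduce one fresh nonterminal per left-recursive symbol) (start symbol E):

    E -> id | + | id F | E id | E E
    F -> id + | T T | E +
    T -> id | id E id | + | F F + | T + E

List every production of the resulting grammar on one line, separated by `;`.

E -> id E' | + E' | id F E'; F -> id + | T T | E +; T -> id T' | id E id T' | + T' | F F + T'; E' -> id E' | E E' | ε; T' -> + E T' | ε

Directly left-recursive nonterminals: E, T.
For E: α = {id, E}, β = {id, +, id F}. Rewrite as E → β E' and E' → α E' | ε.
For T: α = {+ E}, β = {id, id E id, +, F F +}. Rewrite as T → β T' and T' → α T' | ε.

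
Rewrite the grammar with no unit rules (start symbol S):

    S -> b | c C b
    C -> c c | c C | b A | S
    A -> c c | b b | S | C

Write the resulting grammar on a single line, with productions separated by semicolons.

S -> b | c C b; C -> c c | c C | b A | b | c C b; A -> c c | c C | b A | b | c C b | b b

Unit pairs: A ⇒* {C, S}; C ⇒* {S}.
Replace each nonterminal's rules with the union of the non-unit rules of every nonterminal it unit-derives.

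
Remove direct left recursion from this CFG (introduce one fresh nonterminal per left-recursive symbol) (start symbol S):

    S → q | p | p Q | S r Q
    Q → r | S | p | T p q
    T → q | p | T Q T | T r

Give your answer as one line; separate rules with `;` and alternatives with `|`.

S → q S' | p S' | p Q S'; Q → r | S | p | T p q; T → q T' | p T'; S' → r Q S' | eps; T' → Q T T' | r T' | eps

Directly left-recursive nonterminals: S, T.
For S: α = {r Q}, β = {q, p, p Q}. Rewrite as S → β S' and S' → α S' | ε.
For T: α = {Q T, r}, β = {q, p}. Rewrite as T → β T' and T' → α T' | ε.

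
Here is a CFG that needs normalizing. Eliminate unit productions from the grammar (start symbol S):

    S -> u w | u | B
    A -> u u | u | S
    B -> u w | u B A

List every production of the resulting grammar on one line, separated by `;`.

Unit pairs: A ⇒* {B, S}; S ⇒* {B}.
Replace each nonterminal's rules with the union of the non-unit rules of every nonterminal it unit-derives.

S -> u w | u B A | u; A -> u w | u B A | u | u u; B -> u w | u B A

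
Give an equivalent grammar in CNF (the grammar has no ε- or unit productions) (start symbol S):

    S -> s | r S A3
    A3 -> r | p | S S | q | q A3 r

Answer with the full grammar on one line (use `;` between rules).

Introduce a nonterminal for each terminal appearing in a rule of length ≥ 2: X1 → r, X2 → q.
Binarize each right-hand side of length ≥ 3 by chaining fresh nonterminals (Y1, Y2, …): affected rules were S → X1 S A3; A3 → X2 A3 X1.

S -> s | X1 Y1; A3 -> r | p | S S | q | X2 Y2; X1 -> r; X2 -> q; Y1 -> S A3; Y2 -> A3 X1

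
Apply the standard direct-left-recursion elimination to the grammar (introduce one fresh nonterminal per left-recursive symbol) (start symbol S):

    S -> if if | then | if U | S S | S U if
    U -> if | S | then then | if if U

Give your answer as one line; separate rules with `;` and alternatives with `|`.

S -> if if S' | then S' | if U S'; U -> if | S | then then | if if U; S' -> S S' | U if S' | eps

Directly left-recursive nonterminal: S.
For S: α = {S, U if}, β = {if if, then, if U}. Rewrite as S → β S' and S' → α S' | ε.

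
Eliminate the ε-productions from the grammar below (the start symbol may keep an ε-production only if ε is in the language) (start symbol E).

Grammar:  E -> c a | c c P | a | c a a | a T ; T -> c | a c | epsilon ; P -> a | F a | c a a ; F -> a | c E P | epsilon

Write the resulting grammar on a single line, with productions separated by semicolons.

E -> c a | c c P | a | c a a | a T; T -> c | a c; P -> a | F a | c a a; F -> a | c E P

Nullable set = {F, T}.
ε ∉ L(G), so no ε-production is kept.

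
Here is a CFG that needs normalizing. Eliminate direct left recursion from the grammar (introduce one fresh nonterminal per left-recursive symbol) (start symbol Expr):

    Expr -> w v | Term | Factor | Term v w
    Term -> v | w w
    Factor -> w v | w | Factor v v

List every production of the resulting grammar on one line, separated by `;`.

Factor is directly left-recursive.
For Factor: α = {v v}, β = {w v, w}. Rewrite as Factor → β Factor1 and Factor1 → α Factor1 | ε.

Expr -> w v | Term | Factor | Term v w; Term -> v | w w; Factor -> w v Factor1 | w Factor1; Factor1 -> v v Factor1 | eps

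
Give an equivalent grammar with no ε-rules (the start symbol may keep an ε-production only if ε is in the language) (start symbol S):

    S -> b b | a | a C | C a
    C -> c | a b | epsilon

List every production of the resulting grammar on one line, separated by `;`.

Nullable set = {C}.
ε ∉ L(G), so no ε-production is kept.

S -> b b | a | a C | C a; C -> c | a b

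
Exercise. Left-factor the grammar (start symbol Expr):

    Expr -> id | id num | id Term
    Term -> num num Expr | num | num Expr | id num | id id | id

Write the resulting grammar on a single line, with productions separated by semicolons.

Expr -> id Expr1; Term -> num Term1 | id Term2; Expr1 -> ε | num | Term; Term1 -> num Expr | ε | Expr; Term2 -> num | id | ε

Expr has alternatives sharing prefix 'id': factor to Expr → id Expr1 with Expr1 → ε | num | Term.
Term has alternatives sharing prefix 'num': factor to Term → num Term1 with Term1 → num Expr | ε | Expr.
Term has alternatives sharing prefix 'id': factor to Term → id Term2 with Term2 → num | id | ε.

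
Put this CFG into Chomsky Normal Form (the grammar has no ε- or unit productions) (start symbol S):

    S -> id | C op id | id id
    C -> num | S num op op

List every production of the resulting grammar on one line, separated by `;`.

S -> id | C Y1 | X2 X2; C -> num | S Y2; X1 -> op; X2 -> id; X3 -> num; Y1 -> X1 X2; Y2 -> X3 Y3; Y3 -> X1 X1

Introduce a nonterminal for each terminal appearing in a rule of length ≥ 2: X1 → op, X2 → id, X3 → num.
Binarize each right-hand side of length ≥ 3 by chaining fresh nonterminals (Y1, Y2, …): affected rules were S → C X1 X2; C → S X3 X1 X1.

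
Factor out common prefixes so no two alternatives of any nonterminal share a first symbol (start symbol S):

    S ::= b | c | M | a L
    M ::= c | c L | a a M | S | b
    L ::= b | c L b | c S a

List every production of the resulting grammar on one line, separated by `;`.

S ::= b | c | M | a L; M ::= a a M | S | b | c M'; L ::= b | c L'; M' ::= ε | L; L' ::= L b | S a

M has alternatives sharing prefix 'c': factor to M → c M' with M' → ε | L.
L has alternatives sharing prefix 'c': factor to L → c L' with L' → L b | S a.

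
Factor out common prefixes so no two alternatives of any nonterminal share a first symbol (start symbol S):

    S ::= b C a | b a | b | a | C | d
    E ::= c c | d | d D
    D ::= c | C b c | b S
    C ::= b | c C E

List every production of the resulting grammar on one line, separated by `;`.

S has alternatives sharing prefix 'b': factor to S → b S' with S' → C a | a | ε.
E has alternatives sharing prefix 'd': factor to E → d E' with E' → ε | D.

S ::= a | C | d | b S'; E ::= c c | d E'; D ::= c | C b c | b S; C ::= b | c C E; S' ::= C a | a | ε; E' ::= ε | D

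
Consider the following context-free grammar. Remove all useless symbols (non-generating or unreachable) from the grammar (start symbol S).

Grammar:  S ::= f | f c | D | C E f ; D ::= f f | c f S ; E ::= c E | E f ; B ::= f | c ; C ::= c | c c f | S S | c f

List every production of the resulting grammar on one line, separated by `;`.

S ::= f | f c | D; D ::= f f | c f S

Generating nonterminals: {B, C, D, S}.
Reachable from S after that: {D, S}.
Removed useless symbols: {B, C, E} and every production mentioning them.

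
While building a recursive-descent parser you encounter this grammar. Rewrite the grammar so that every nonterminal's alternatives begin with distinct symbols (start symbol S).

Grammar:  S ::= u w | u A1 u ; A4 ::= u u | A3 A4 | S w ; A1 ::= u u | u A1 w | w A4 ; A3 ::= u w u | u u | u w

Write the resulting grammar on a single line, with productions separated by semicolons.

S ::= u S'; A4 ::= u u | A3 A4 | S w; A1 ::= w A4 | u A1'; A3 ::= u A3'; S' ::= w | A1 u; A1' ::= u | A1 w; A3' ::= u | w A3''; A3'' ::= u | eps

S has alternatives sharing prefix 'u': factor to S → u S' with S' → w | A1 u.
A1 has alternatives sharing prefix 'u': factor to A1 → u A1' with A1' → u | A1 w.
A3 has alternatives sharing prefix 'u': factor to A3 → u A3' with A3' → w u | u | w.
A3' has alternatives sharing prefix 'w': factor to A3' → w A3'' with A3'' → u | ε.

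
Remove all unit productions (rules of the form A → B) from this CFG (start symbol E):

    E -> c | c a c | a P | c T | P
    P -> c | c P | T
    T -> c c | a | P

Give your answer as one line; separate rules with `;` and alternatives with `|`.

Unit pairs: E ⇒* {P, T}; P ⇒* {T}; T ⇒* {P}.
For each unit pair (A, B), copy every non-unit production of B to A, then drop all unit productions.

E -> c | c a c | a P | c T | c P | c c | a; P -> c | c P | c c | a; T -> c | c P | c c | a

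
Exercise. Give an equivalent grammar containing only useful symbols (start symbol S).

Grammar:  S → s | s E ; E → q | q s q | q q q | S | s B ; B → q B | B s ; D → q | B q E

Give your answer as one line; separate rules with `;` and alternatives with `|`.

S → s | s E; E → q | q s q | q q q | S

Generating nonterminals: {D, E, S}.
Reachable from S after that: {E, S}.
Removed useless symbols: {B, D} and every production mentioning them.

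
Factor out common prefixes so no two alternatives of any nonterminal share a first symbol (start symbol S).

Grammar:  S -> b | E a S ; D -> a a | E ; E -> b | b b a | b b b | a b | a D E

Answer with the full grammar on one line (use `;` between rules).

E has alternatives sharing prefix 'b': factor to E → b E' with E' → ε | b a | b b.
E has alternatives sharing prefix 'a': factor to E → a E'' with E'' → b | D E.
E' has alternatives sharing prefix 'b': factor to E' → b E''' with E''' → a | b.

S -> b | E a S; D -> a a | E; E -> b E' | a E''; E' -> ε | b E'''; E'' -> b | D E; E''' -> a | b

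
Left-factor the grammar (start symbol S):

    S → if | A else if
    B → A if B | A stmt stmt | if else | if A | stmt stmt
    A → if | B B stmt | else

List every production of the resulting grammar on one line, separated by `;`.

S → if | A else if; B → stmt stmt | A B' | if B''; A → if | B B stmt | else; B' → if B | stmt stmt; B'' → else | A

B has alternatives sharing prefix 'A': factor to B → A B' with B' → if B | stmt stmt.
B has alternatives sharing prefix 'if': factor to B → if B'' with B'' → else | A.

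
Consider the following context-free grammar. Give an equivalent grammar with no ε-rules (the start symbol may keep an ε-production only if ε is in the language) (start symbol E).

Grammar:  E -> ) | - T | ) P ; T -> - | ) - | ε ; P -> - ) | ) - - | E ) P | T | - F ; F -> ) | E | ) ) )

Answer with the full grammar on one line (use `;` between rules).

E -> ) | - T | - | ) P; T -> - | ) -; P -> - ) | ) - - | E ) P | E ) | T | - F; F -> ) | E | ) ) )

Nullable set = {P, T}.
ε ∉ L(G), so no ε-production is kept.
For each production, add variants omitting each subset of nullable occurrences: E → - T gives - T | -. P → E ) P gives E ) P | E ).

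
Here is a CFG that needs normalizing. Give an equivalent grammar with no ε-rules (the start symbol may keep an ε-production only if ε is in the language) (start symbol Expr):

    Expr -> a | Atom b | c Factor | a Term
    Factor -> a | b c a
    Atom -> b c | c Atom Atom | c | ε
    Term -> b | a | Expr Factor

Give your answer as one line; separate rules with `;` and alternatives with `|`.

The nullable symbols are {Atom}.
ε ∉ L(G), so no ε-production is kept.
For each production, add variants omitting each subset of nullable occurrences: Expr → Atom b gives Atom b | b. Atom → c Atom Atom gives c Atom Atom | c Atom | c.

Expr -> a | Atom b | b | c Factor | a Term; Factor -> a | b c a; Atom -> b c | c Atom Atom | c Atom | c; Term -> b | a | Expr Factor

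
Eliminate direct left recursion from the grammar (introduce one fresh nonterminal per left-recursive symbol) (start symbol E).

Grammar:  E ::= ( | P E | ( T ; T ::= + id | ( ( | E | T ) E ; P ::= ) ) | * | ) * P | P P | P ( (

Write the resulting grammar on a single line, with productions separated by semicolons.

E ::= ( | P E | ( T; T ::= + id T' | ( ( T' | E T'; P ::= ) ) P' | * P' | ) * P P'; T' ::= ) E T' | ε; P' ::= P P' | ( ( P' | ε

Left recursion appears on T, P.
For T: α = {) E}, β = {+ id, ( (, E}. Rewrite as T → β T' and T' → α T' | ε.
For P: α = {P, ( (}, β = {) ), *, ) * P}. Rewrite as P → β P' and P' → α P' | ε.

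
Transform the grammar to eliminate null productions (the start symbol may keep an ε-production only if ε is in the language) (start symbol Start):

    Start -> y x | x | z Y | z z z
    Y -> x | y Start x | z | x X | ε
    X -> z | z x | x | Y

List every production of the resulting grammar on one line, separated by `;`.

Start -> y x | x | z Y | z | z z z; Y -> x | y Start x | z | x X; X -> z | z x | x | Y

Nullable set = {X, Y}.
ε ∉ L(G), so no ε-production is kept.
Expand every rule over subsets of its nullable positions: Start → z Y gives z Y | z.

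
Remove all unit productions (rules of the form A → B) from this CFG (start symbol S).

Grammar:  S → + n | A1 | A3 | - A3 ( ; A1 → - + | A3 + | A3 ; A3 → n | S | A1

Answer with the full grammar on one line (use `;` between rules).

S → - + | A3 + | + n | - A3 ( | n; A1 → - + | A3 + | + n | - A3 ( | n; A3 → - + | A3 + | + n | - A3 ( | n

Unit pairs: A1 ⇒* {A3, S}; A3 ⇒* {A1, S}; S ⇒* {A1, A3}.
Replace each nonterminal's rules with the union of the non-unit rules of every nonterminal it unit-derives.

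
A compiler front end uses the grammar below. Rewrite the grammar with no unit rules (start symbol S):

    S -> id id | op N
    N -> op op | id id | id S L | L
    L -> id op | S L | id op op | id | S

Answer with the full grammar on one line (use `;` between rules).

S -> id id | op N; N -> id op | S L | id op op | id | id id | op N | op op | id S L; L -> id op | S L | id op op | id | id id | op N

Unit pairs: L ⇒* {S}; N ⇒* {L, S}.
Replace each nonterminal's rules with the union of the non-unit rules of every nonterminal it unit-derives.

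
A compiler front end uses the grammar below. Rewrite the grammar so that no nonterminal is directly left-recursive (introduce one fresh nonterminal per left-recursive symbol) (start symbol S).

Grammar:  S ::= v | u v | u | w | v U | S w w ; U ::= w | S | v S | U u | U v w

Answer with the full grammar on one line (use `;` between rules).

Left recursion appears on S, U.
For S: α = {w w}, β = {v, u v, u, w, v U}. Rewrite as S → β S' and S' → α S' | ε.
For U: α = {u, v w}, β = {w, S, v S}. Rewrite as U → β U' and U' → α U' | ε.

S ::= v S' | u v S' | u S' | w S' | v U S'; U ::= w U' | S U' | v S U'; S' ::= w w S' | eps; U' ::= u U' | v w U' | eps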